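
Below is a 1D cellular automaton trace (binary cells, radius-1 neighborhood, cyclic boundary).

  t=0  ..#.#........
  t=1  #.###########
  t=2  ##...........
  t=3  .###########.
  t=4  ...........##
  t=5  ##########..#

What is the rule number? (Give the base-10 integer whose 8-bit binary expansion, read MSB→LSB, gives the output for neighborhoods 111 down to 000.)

117

  ### -> .   bit 7 = 0  t=1,i=3
  ##. -> #   bit 6 = 1  t=1,i=0
  #.# -> #   bit 5 = 1  t=0,i=3
  #.. -> #   bit 4 = 1  t=0,i=5
  .## -> .   bit 3 = 0  t=1,i=2
  .#. -> #   bit 2 = 1  t=0,i=2
  ..# -> .   bit 1 = 0  t=0,i=1
  ... -> #   bit 0 = 1  t=0,i=0
  bits 01110101 = 117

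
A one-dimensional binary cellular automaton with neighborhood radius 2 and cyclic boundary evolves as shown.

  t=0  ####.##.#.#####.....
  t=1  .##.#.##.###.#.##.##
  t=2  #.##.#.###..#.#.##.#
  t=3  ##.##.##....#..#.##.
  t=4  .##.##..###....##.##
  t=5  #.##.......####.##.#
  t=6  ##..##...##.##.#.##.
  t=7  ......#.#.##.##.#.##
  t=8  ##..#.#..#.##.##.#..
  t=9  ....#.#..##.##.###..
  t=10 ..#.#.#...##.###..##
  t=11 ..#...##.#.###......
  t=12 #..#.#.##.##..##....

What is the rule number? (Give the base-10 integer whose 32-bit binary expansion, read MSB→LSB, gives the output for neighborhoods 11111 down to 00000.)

1301391658

  [31] ##### => .  t=0,i=12
  [30] ####. => #  t=0,i=2
  [29] ###.# => .  t=0,i=3
  [28] ###.. => .  t=0,i=14
  [27] ##.## => #  t=0,i=4
  [26] ##.#. => #  t=0,i=7
  [25] ##..# => .  t=2,i=10
  [24] ##... => #  t=0,i=15
  [23] #.### => #  t=0,i=10
  [22] #.##. => .  t=0,i=5
  [21] #.#.# => .  t=0,i=8
  [20] #.#.. => #  t=8,i=6
  [19] #..## => .  t=4,i=7
  [18] #..#. => .  t=2,i=11
  [17] #...# => .  t=6,i=7
  [16] #.... => #  t=0,i=16
  [15] .#### => #  t=0,i=1
  [14] .###. => .  t=1,i=10
  [13] .##.# => #  t=0,i=6
  [12] .##.. => .  t=3,i=7
  [11] .#.## => #  t=0,i=9
  [10] .#.#. => .  t=2,i=13
  [9] .#..# => .  t=3,i=13
  [8] .#... => #  t=10,i=7
  [7] ..### => .  t=0,i=0
  [6] ..##. => .  t=4,i=15
  [5] ..#.# => #  t=2,i=12
  [4] ..#.. => .  t=3,i=12
  [3] ...## => #  t=0,i=19
  [2] ...#. => .  t=3,i=11
  [1] ....# => #  t=0,i=18
  [0] ..... => .  t=0,i=17
  bits 01001101100100011010100100101010 = 1301391658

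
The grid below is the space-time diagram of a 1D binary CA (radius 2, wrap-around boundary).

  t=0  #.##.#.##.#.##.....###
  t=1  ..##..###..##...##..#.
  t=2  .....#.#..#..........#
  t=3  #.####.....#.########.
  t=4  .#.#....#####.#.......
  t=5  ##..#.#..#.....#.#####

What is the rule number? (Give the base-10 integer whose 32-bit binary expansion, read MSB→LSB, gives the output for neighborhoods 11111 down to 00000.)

4778279

  #####|.  b31=0 t=3,i=15
  ####.|.  b30=0 t=0,i=21
  ###.#|.  b29=0 t=0,i=0
  ###..|.  b28=0 t=1,i=8
  ##.##|.  b27=0 t=0,i=1
  ##.#.|.  b26=0 t=0,i=4
  ##..#|.  b25=0 t=1,i=4
  ##...|.  b24=0 t=0,i=14
  #.###|.  b23=0 t=3,i=2
  #.##.|#  b22=1 t=0,i=2
  #.#.#|.  b21=0 t=0,i=5
  #.#..|.  b20=0 t=2,i=7
  #..##|#  b19=1 t=1,i=5
  #..#.|.  b18=0 t=1,i=19
  #...#|.  b17=0 t=1,i=0
  #....|.  b16=0 t=0,i=15
  .####|#  b15=1 t=0,i=20
  .###.|#  b14=1 t=1,i=7
  .##.#|#  b13=1 t=0,i=3
  .##..|.  b12=0 t=0,i=13
  .#.##|#  b11=1 t=0,i=6
  .#.#.|.  b10=0 t=2,i=6
  .#..#|.  b9=0 t=2,i=8
  .#...|#  b8=1 t=1,i=21
  ..###|.  b7=0 t=0,i=19
  ..##.|.  b6=0 t=1,i=2
  ..#.#|#  b5=1 t=2,i=5
  ..#..|.  b4=0 t=1,i=20
  ...##|.  b3=0 t=0,i=18
  ...#.|#  b2=1 t=2,i=4
  ....#|#  b1=1 t=0,i=17
  .....|#  b0=1 t=0,i=16
  bits 00000000010010001110100100100111 = 4778279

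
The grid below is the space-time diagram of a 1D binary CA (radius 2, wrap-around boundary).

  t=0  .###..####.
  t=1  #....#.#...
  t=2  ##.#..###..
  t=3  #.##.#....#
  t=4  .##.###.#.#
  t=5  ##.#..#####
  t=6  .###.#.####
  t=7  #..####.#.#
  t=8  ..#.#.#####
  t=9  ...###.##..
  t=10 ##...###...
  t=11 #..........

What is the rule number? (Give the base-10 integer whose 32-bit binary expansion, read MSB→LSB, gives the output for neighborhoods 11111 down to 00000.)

  ##### -> #   bit 31 = 1  t=5,i=8
  ####. -> .   bit 30 = 0  t=0,i=8
  ###.# -> #   bit 29 = 1  t=4,i=6
  ###.. -> .   bit 28 = 0  t=0,i=3
  ##.## -> #   bit 27 = 1  t=3,i=1
  ##.#. -> #   bit 26 = 1  t=2,i=2
  ##..# -> .   bit 25 = 0  t=0,i=4
  ##... -> .   bit 24 = 0  t=9,i=9
  #.### -> .   bit 23 = 0  t=4,i=4
  #.##. -> #   bit 22 = 1  t=3,i=2
  #.#.# -> #   bit 21 = 1  t=4,i=8
  #.#.. -> #   bit 20 = 1  t=1,i=7
  #..## -> #   bit 19 = 1  t=0,i=0
  #..#. -> .   bit 18 = 0  t=8,i=1
  #...# -> .   bit 17 = 0  t=1,i=9
  #.... -> .   bit 16 = 0  t=1,i=2
  .#### -> #   bit 15 = 1  t=0,i=7
  .###. -> .   bit 14 = 0  t=0,i=2
  .##.# -> .   bit 13 = 0  t=2,i=1
  .##.. -> .   bit 12 = 0  t=7,i=0
  .#.## -> #   bit 11 = 1  t=4,i=0
  .#.#. -> #   bit 10 = 1  t=1,i=6
  .#..# -> .   bit 9 = 0  t=2,i=4
  .#... -> #   bit 8 = 1  t=1,i=1
  ..### -> .   bit 7 = 0  t=0,i=1
  ..##. -> #   bit 6 = 1  t=2,i=0
  ..#.# -> .   bit 5 = 0  t=1,i=5
  ..#.. -> #   bit 4 = 1  t=1,i=0
  ...## -> .   bit 3 = 0  t=3,i=9
  ...#. -> .   bit 2 = 0  t=1,i=4
  ....# -> #   bit 1 = 1  t=1,i=3
  ..... -> #   bit 0 = 1  t=9,i=0
  bits 10101100011110001000110101010011 = 2893581651

2893581651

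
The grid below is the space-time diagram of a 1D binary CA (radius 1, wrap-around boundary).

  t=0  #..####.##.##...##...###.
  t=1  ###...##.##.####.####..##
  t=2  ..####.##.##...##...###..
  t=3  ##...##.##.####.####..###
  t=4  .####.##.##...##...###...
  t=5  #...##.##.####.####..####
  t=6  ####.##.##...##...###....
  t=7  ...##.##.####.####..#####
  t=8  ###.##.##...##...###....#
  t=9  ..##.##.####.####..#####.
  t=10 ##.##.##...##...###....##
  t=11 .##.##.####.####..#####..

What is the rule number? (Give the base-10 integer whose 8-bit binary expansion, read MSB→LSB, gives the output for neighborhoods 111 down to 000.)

119

  ### -> .   bit 7 = 0  t=0,i=4
  ##. -> #   bit 6 = 1  t=0,i=6
  #.# -> #   bit 5 = 1  t=0,i=7
  #.. -> #   bit 4 = 1  t=0,i=1
  .## -> .   bit 3 = 0  t=0,i=3
  .#. -> #   bit 2 = 1  t=0,i=0
  ..# -> #   bit 1 = 1  t=0,i=2
  ... -> #   bit 0 = 1  t=0,i=14
  bits 01110111 = 119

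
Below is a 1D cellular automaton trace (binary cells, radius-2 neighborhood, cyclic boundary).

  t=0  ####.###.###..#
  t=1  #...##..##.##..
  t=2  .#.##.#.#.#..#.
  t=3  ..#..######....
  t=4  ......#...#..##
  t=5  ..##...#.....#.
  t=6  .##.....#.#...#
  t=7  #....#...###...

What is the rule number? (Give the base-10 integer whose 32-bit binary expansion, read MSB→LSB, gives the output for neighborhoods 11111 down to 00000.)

514886985

  [31] ##### => .  t=0,i=1
  [30] ####. => .  t=0,i=2
  [29] ###.# => .  t=0,i=3
  [28] ###.. => #  t=0,i=11
  [27] ##.## => #  t=0,i=4
  [26] ##.#. => #  t=2,i=5
  [25] ##..# => #  t=0,i=12
  [24] ##... => .  t=3,i=11
  [23] #.### => #  t=0,i=5
  [22] #.##. => .  t=1,i=11
  [21] #.#.# => #  t=2,i=6
  [20] #.#.. => #  t=2,i=10
  [19] #..## => .  t=0,i=13
  [18] #..#. => .  t=1,i=14
  [17] #...# => .  t=1,i=2
  [16] #.... => .  t=3,i=12
  [15] .#### => #  t=0,i=0
  [14] .###. => .  t=0,i=6
  [13] .##.# => .  t=1,i=9
  [12] .##.. => .  t=1,i=5
  [11] .#.## => #  t=2,i=2
  [10] .#.#. => #  t=2,i=7
  [9] .#..# => .  t=2,i=11
  [8] .#... => #  t=1,i=1
  [7] ..### => .  t=0,i=14
  [6] ..##. => #  t=1,i=4
  [5] ..#.# => .  t=2,i=1
  [4] ..#.. => .  t=1,i=0
  [3] ...## => #  t=1,i=3
  [2] ...#. => .  t=3,i=1
  [1] ....# => .  t=3,i=0
  [0] ..... => #  t=3,i=13
  bits 00011110101100001000110101001001 = 514886985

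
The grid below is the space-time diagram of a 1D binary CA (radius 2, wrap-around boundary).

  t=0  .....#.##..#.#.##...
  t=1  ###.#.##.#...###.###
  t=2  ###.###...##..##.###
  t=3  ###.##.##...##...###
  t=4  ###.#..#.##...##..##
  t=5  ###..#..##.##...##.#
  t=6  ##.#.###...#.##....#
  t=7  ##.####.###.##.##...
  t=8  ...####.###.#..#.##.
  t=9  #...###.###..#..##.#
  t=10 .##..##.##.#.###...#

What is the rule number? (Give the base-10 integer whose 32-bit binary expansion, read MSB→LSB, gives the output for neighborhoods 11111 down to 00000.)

  [31] ##### => #  t=1,i=0
  [30] ####. => #  t=1,i=1
  [29] ###.# => #  t=1,i=2
  [28] ###.. => .  t=2,i=6
  [27] ##.## => .  t=1,i=16
  [26] ##.#. => .  t=1,i=3
  [25] ##..# => #  t=0,i=9
  [24] ##... => #  t=0,i=17
  [23] #.### => #  t=1,i=17
  [22] #.##. => #  t=0,i=7
  [21] #.#.# => #  t=0,i=13
  [20] #.#.. => .  t=1,i=9
  [19] #..## => #  t=2,i=13
  [18] #..#. => .  t=0,i=10
  [17] #...# => #  t=1,i=11
  [16] #.... => #  t=0,i=18
  [15] .#### => #  t=1,i=18
  [14] .###. => #  t=1,i=14
  [13] .##.# => .  t=1,i=7
  [12] .##.. => .  t=0,i=8
  [11] .#.## => #  t=0,i=6
  [10] .#.#. => .  t=0,i=12
  [9] .#..# => #  t=4,i=5
  [8] .#... => #  t=1,i=10
  [7] ..### => .  t=1,i=13
  [6] ..##. => .  t=2,i=10
  [5] ..#.# => .  t=0,i=5
  [4] ..#.. => #  t=5,i=5
  [3] ...## => .  t=1,i=12
  [2] ...#. => #  t=0,i=4
  [1] ....# => .  t=0,i=3
  [0] ..... => #  t=0,i=0
  bits 11100011111010111100101100010101 = 3823880981

3823880981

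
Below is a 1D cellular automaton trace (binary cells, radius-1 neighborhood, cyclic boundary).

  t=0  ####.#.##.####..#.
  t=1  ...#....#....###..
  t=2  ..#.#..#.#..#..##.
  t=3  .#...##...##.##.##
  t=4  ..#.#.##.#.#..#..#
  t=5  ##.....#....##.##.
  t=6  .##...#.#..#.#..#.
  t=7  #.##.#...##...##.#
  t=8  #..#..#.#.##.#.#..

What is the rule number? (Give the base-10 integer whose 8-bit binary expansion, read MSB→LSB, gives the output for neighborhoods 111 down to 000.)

  [7] ### => .  t=0,i=1
  [6] ##. => #  t=0,i=3
  [5] #.# => .  t=0,i=4
  [4] #.. => #  t=0,i=14
  [3] .## => .  t=0,i=0
  [2] .#. => .  t=0,i=5
  [1] ..# => #  t=0,i=15
  [0] ... => .  t=1,i=0
  bits 01010010 = 82

82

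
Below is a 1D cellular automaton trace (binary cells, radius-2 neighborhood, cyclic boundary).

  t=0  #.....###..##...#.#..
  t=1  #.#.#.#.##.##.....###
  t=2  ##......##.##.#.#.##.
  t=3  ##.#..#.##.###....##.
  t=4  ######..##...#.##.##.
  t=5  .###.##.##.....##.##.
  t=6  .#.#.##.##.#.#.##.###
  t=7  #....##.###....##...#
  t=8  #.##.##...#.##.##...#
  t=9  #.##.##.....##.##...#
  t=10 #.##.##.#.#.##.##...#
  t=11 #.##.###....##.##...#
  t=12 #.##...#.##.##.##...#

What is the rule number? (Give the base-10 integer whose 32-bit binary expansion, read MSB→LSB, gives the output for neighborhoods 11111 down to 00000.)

  [31] ##### => #  t=4,i=2
  [30] ####. => .  t=1,i=20
  [29] ###.# => #  t=1,i=0
  [28] ###.. => #  t=0,i=8
  [27] ##.## => .  t=1,i=10
  [26] ##.#. => #  t=1,i=1
  [25] ##..# => #  t=0,i=9
  [24] ##... => .  t=0,i=13
  [23] #.### => .  t=3,i=11
  [22] #.##. => #  t=1,i=8
  [21] #.#.# => .  t=1,i=2
  [20] #.#.. => #  t=0,i=18
  [19] #..## => .  t=0,i=10
  [18] #..#. => #  t=0,i=20
  [17] #...# => .  t=0,i=14
  [16] #.... => #  t=0,i=2
  [15] .#### => #  t=1,i=19
  [14] .###. => .  t=0,i=7
  [13] .##.# => #  t=1,i=9
  [12] .##.. => #  t=0,i=12
  [11] .#.## => .  t=1,i=7
  [10] .#.#. => .  t=0,i=17
  [9] .#..# => #  t=0,i=19
  [8] .#... => .  t=0,i=1
  [7] ..### => #  t=0,i=6
  [6] ..##. => #  t=0,i=11
  [5] ..#.# => .  t=0,i=16
  [4] ..#.. => #  t=0,i=0
  [3] ...## => .  t=0,i=5
  [2] ...#. => .  t=0,i=15
  [1] ....# => #  t=0,i=4
  [0] ..... => .  t=0,i=3
  bits 10110110010101011011001011010010 = 3059069650

3059069650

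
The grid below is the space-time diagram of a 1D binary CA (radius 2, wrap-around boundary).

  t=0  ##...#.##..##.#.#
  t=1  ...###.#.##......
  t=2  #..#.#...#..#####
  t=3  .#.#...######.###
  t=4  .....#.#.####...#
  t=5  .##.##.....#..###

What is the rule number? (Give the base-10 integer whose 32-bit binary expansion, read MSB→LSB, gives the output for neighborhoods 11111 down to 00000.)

  ##### -> #   bit 31 = 1  t=2,i=14
  ####. -> #   bit 30 = 1  t=2,i=16
  ###.# -> #   bit 29 = 1  t=1,i=5
  ###.. -> .   bit 28 = 0  t=0,i=1
  ##.## -> .   bit 27 = 0  t=3,i=13
  ##.#. -> .   bit 26 = 0  t=0,i=13
  ##..# -> #   bit 25 = 1  t=0,i=9
  ##... -> .   bit 24 = 0  t=0,i=2
  #.### -> .   bit 23 = 0  t=0,i=16
  #.##. -> #   bit 22 = 1  t=0,i=7
  #.#.# -> .   bit 21 = 0  t=0,i=14
  #.#.. -> .   bit 20 = 0  t=2,i=5
  #..## -> #   bit 19 = 1  t=0,i=10
  #..#. -> .   bit 18 = 0  t=2,i=2
  #...# -> #   bit 17 = 1  t=0,i=3
  #.... -> #   bit 16 = 1  t=1,i=12
  .#### -> .   bit 15 = 0  t=2,i=13
  .###. -> .   bit 14 = 0  t=0,i=0
  .##.# -> .   bit 13 = 0  t=0,i=12
  .##.. -> .   bit 12 = 0  t=0,i=8
  .#.## -> .   bit 11 = 0  t=0,i=6
  .#.#. -> .   bit 10 = 0  t=2,i=4
  .#..# -> #   bit 9 = 1  t=2,i=10
  .#... -> .   bit 8 = 0  t=2,i=6
  ..### -> #   bit 7 = 1  t=1,i=3
  ..##. -> .   bit 6 = 0  t=0,i=11
  ..#.# -> #   bit 5 = 1  t=0,i=5
  ..#.. -> #   bit 4 = 1  t=2,i=9
  ...## -> .   bit 3 = 0  t=1,i=2
  ...#. -> #   bit 2 = 1  t=0,i=4
  ....# -> .   bit 1 = 0  t=1,i=1
  ..... -> #   bit 0 = 1  t=1,i=0
  bits 11100010010010110000001010110101 = 3796566709

3796566709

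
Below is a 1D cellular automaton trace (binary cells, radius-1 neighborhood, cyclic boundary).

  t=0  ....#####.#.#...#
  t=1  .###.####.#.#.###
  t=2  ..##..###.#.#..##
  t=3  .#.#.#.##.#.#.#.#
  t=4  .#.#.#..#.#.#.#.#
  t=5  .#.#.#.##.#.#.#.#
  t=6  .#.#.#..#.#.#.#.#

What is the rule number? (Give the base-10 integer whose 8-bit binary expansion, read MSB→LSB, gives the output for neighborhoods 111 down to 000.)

  ### -> #   bit 7 = 1  t=0,i=5
  ##. -> #   bit 6 = 1  t=0,i=8
  #.# -> .   bit 5 = 0  t=0,i=9
  #.. -> .   bit 4 = 0  t=0,i=0
  .## -> .   bit 3 = 0  t=0,i=4
  .#. -> #   bit 2 = 1  t=0,i=10
  ..# -> #   bit 1 = 1  t=0,i=3
  ... -> #   bit 0 = 1  t=0,i=1
  bits 11000111 = 199

199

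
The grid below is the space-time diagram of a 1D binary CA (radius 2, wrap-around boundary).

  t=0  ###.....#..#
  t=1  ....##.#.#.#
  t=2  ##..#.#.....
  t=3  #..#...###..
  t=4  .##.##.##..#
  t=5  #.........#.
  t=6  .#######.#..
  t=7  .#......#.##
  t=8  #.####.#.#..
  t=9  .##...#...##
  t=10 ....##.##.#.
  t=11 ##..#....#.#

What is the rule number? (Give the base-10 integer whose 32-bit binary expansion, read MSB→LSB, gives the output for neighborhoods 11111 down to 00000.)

75975621

  nb #####: next=.  (t=6,i=3, bit31=0)
  nb ####.: next=.  (t=0,i=1, bit30=0)
  nb ###.#: next=.  (t=6,i=7, bit29=0)
  nb ###..: next=.  (t=0,i=2, bit28=0)
  nb ##.##: next=.  (t=4,i=3, bit27=0)
  nb ##.#.: next=#  (t=1,i=6, bit26=1)
  nb ##..#: next=.  (t=2,i=2, bit25=0)
  nb ##...: next=.  (t=0,i=3, bit24=0)
  nb #.###: next=#  (t=8,i=2, bit23=1)
  nb #.##.: next=.  (t=4,i=1, bit22=0)
  nb #.#.#: next=.  (t=1,i=7, bit21=0)
  nb #.#..: next=.  (t=1,i=11, bit20=0)
  nb #..##: next=.  (t=0,i=10, bit19=0)
  nb #..#.: next=#  (t=2,i=3, bit18=1)
  nb #...#: next=#  (t=3,i=5, bit17=1)
  nb #....: next=#  (t=0,i=4, bit16=1)
  nb .####: next=.  (t=0,i=0, bit15=0)
  nb .###.: next=#  (t=3,i=8, bit14=1)
  nb .##.#: next=.  (t=1,i=5, bit13=0)
  nb .##..: next=.  (t=2,i=1, bit12=0)
  nb .#.##: next=#  (t=4,i=0, bit11=1)
  nb .#.#.: next=.  (t=1,i=8, bit10=0)
  nb .#..#: next=#  (t=0,i=9, bit9=1)
  nb .#...: next=#  (t=1,i=0, bit8=1)
  nb ..###: next=#  (t=0,i=11, bit7=1)
  nb ..##.: next=#  (t=1,i=4, bit6=1)
  nb ..#.#: next=.  (t=2,i=4, bit5=0)
  nb ..#..: next=.  (t=0,i=8, bit4=0)
  nb ...##: next=.  (t=1,i=3, bit3=0)
  nb ...#.: next=#  (t=0,i=7, bit2=1)
  nb ....#: next=.  (t=0,i=6, bit1=0)
  nb .....: next=#  (t=0,i=5, bit0=1)
  bits 00000100100001110100101111000101 = 75975621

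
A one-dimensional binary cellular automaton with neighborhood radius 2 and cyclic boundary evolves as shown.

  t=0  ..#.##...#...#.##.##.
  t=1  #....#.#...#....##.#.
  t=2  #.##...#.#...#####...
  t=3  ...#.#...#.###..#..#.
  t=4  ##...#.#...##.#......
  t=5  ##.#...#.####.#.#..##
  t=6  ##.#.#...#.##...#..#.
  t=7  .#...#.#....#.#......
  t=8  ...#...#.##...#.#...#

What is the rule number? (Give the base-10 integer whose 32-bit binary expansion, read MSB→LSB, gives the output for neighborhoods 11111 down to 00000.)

1788047562

  ##### -> .   bit 31 = 0  t=2,i=15
  ####. -> #   bit 30 = 1  t=2,i=16
  ###.# -> #   bit 29 = 1  t=5,i=1
  ###.. -> .   bit 28 = 0  t=2,i=17
  ##.## -> #   bit 27 = 1  t=0,i=17
  ##.#. -> .   bit 26 = 0  t=1,i=18
  ##..# -> #   bit 25 = 1  t=3,i=14
  ##... -> .   bit 24 = 0  t=0,i=6
  #.### -> #   bit 23 = 1  t=3,i=11
  #.##. -> .   bit 22 = 0  t=0,i=4
  #.#.# -> .   bit 21 = 0  t=1,i=19
  #.#.. -> #   bit 20 = 1  t=1,i=0
  #..## -> .   bit 19 = 0  t=5,i=18
  #..#. -> .   bit 18 = 0  t=3,i=15
  #...# -> #   bit 17 = 1  t=0,i=0
  #.... -> #   bit 16 = 1  t=1,i=2
  .#### -> .   bit 15 = 0  t=2,i=14
  .###. -> #   bit 14 = 1  t=3,i=12
  .##.# -> #   bit 13 = 1  t=0,i=16
  .##.. -> #   bit 12 = 1  t=0,i=5
  .#.## -> .   bit 11 = 0  t=0,i=3
  .#.#. -> .   bit 10 = 0  t=1,i=6
  .#..# -> .   bit 9 = 0  t=3,i=17
  .#... -> .   bit 8 = 0  t=0,i=10
  ..### -> #   bit 7 = 1  t=2,i=13
  ..##. -> #   bit 6 = 1  t=1,i=16
  ..#.# -> .   bit 5 = 0  t=0,i=2
  ..#.. -> .   bit 4 = 0  t=0,i=9
  ...## -> #   bit 3 = 1  t=1,i=15
  ...#. -> .   bit 2 = 0  t=0,i=1
  ....# -> #   bit 1 = 1  t=1,i=3
  ..... -> .   bit 0 = 0  t=4,i=17
  bits 01101010100100110111000011001010 = 1788047562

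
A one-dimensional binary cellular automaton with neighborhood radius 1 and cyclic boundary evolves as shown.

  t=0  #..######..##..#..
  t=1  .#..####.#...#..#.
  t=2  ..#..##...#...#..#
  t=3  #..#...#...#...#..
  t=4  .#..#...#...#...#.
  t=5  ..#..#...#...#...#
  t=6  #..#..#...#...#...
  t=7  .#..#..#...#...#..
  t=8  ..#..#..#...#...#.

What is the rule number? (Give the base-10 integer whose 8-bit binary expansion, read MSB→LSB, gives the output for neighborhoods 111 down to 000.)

144

  ###|#  b7=1 t=0,i=4
  ##.|.  b6=0 t=0,i=8
  #.#|.  b5=0 t=1,i=8
  #..|#  b4=1 t=0,i=1
  .##|.  b3=0 t=0,i=3
  .#.|.  b2=0 t=0,i=0
  ..#|.  b1=0 t=0,i=2
  ...|.  b0=0 t=1,i=11
  bits 10010000 = 144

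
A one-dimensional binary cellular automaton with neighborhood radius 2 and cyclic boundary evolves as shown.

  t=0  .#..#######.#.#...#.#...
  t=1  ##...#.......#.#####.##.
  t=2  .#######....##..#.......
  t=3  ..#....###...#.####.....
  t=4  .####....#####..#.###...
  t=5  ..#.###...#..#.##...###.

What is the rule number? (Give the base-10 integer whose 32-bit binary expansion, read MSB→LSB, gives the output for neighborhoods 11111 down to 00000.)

  nb #####: next=.  (t=0,i=6, bit31=0)
  nb ####.: next=.  (t=0,i=9, bit30=0)
  nb ###.#: next=.  (t=0,i=10, bit29=0)
  nb ###..: next=#  (t=2,i=7, bit28=1)
  nb ##.##: next=.  (t=1,i=20, bit27=0)
  nb ##.#.: next=.  (t=0,i=11, bit26=0)
  nb ##..#: next=.  (t=2,i=14, bit25=0)
  nb ##...: next=#  (t=1,i=2, bit24=1)
  nb #.###: next=.  (t=1,i=15, bit23=0)
  nb #.##.: next=.  (t=1,i=0, bit22=0)
  nb #.#.#: next=.  (t=0,i=12, bit21=0)
  nb #.#..: next=.  (t=0,i=14, bit20=0)
  nb #..##: next=.  (t=0,i=3, bit19=0)
  nb #..#.: next=#  (t=2,i=15, bit18=1)
  nb #...#: next=#  (t=0,i=16, bit17=1)
  nb #....: next=#  (t=0,i=22, bit16=1)
  nb .####: next=#  (t=0,i=5, bit15=1)
  nb .###.: next=.  (t=3,i=8, bit14=0)
  nb .##.#: next=.  (t=1,i=22, bit13=0)
  nb .##..: next=#  (t=1,i=1, bit12=1)
  nb .#.##: next=.  (t=1,i=14, bit11=0)
  nb .#.#.: next=#  (t=0,i=13, bit10=1)
  nb .#..#: next=.  (t=0,i=2, bit9=0)
  nb .#...: next=#  (t=0,i=15, bit8=1)
  nb ..###: next=.  (t=0,i=4, bit7=0)
  nb ..##.: next=.  (t=2,i=12, bit6=0)
  nb ..#.#: next=#  (t=0,i=18, bit5=1)
  nb ..#..: next=#  (t=0,i=1, bit4=1)
  nb ...##: next=.  (t=2,i=0, bit3=0)
  nb ...#.: next=#  (t=0,i=0, bit2=1)
  nb ....#: next=.  (t=0,i=23, bit1=0)
  nb .....: next=.  (t=1,i=8, bit0=0)
  bits 00010001000001111001010100110100 = 285709620

285709620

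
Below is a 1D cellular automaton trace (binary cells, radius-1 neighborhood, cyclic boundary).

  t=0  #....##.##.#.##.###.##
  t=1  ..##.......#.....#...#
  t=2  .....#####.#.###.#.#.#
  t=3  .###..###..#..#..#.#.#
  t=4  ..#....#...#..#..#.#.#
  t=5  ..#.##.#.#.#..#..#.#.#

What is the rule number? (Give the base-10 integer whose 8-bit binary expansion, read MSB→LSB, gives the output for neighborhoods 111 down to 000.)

  ###|#  b7=1 t=0,i=17
  ##.|.  b6=0 t=0,i=0
  #.#|.  b5=0 t=0,i=7
  #..|.  b4=0 t=0,i=1
  .##|.  b3=0 t=0,i=5
  .#.|#  b2=1 t=0,i=11
  ..#|.  b1=0 t=0,i=4
  ...|#  b0=1 t=0,i=2
  bits 10000101 = 133

133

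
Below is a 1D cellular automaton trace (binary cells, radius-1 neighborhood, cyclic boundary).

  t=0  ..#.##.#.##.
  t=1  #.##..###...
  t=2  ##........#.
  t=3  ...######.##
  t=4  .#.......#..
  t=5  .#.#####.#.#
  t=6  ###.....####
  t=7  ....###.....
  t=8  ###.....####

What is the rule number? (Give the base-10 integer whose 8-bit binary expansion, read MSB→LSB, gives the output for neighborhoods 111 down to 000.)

  ### -> .   bit 7 = 0  t=1,i=7
  ##. -> .   bit 6 = 0  t=0,i=5
  #.# -> #   bit 5 = 1  t=0,i=3
  #.. -> .   bit 4 = 0  t=0,i=11
  .## -> .   bit 3 = 0  t=0,i=4
  .#. -> #   bit 2 = 1  t=0,i=2
  ..# -> .   bit 1 = 0  t=0,i=1
  ... -> #   bit 0 = 1  t=0,i=0
  bits 00100101 = 37

37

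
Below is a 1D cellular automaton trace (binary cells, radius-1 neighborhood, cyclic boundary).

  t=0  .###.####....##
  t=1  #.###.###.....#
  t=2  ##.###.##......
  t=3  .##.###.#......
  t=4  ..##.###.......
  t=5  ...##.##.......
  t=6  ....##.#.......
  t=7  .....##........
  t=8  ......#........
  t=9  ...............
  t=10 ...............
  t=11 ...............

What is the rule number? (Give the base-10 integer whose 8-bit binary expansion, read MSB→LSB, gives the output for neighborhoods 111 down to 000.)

  ###|#  b7=1 t=0,i=2
  ##.|#  b6=1 t=0,i=3
  #.#|#  b5=1 t=0,i=0
  #..|.  b4=0 t=0,i=9
  .##|.  b3=0 t=0,i=1
  .#.|.  b2=0 t=3,i=8
  ..#|.  b1=0 t=0,i=12
  ...|.  b0=0 t=0,i=10
  bits 11100000 = 224

224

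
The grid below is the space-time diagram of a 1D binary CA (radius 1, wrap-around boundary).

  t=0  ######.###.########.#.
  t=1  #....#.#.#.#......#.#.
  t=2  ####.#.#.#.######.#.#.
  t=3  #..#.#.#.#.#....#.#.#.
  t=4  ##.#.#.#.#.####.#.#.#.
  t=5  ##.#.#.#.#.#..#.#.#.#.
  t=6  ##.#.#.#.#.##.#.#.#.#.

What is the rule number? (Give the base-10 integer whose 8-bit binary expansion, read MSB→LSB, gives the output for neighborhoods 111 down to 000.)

  [7] ### => .  t=0,i=1
  [6] ##. => #  t=0,i=5
  [5] #.# => .  t=0,i=6
  [4] #.. => #  t=1,i=1
  [3] .## => #  t=0,i=0
  [2] .#. => #  t=0,i=20
  [1] ..# => .  t=1,i=4
  [0] ... => #  t=1,i=2
  bits 01011101 = 93

93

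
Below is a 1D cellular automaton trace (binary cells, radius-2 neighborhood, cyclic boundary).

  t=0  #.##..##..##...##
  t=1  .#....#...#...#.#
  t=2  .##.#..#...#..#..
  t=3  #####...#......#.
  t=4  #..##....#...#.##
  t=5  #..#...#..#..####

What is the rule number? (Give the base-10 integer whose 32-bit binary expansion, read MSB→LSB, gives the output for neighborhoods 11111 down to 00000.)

1552968042

  [31] ##### => .  t=3,i=2
  [30] ####. => #  t=3,i=3
  [29] ###.# => .  t=0,i=0
  [28] ###.. => #  t=3,i=4
  [27] ##.## => #  t=0,i=1
  [26] ##.#. => #  t=2,i=3
  [25] ##..# => .  t=0,i=4
  [24] ##... => .  t=0,i=12
  [23] #.### => #  t=3,i=0
  [22] #.##. => .  t=0,i=2
  [21] #.#.# => .  t=1,i=16
  [20] #.#.. => #  t=1,i=1
  [19] #..## => .  t=0,i=5
  [18] #..#. => .  t=2,i=6
  [17] #...# => .  t=0,i=13
  [16] #.... => .  t=1,i=3
  [15] .#### => .  t=3,i=1
  [14] .###. => #  t=0,i=16
  [13] .##.# => #  t=2,i=2
  [12] .##.. => .  t=0,i=3
  [11] .#.## => #  t=3,i=16
  [10] .#.#. => .  t=1,i=0
  [9] .#..# => .  t=2,i=5
  [8] .#... => #  t=1,i=2
  [7] ..### => .  t=0,i=15
  [6] ..##. => #  t=0,i=6
  [5] ..#.# => #  t=1,i=14
  [4] ..#.. => .  t=1,i=6
  [3] ...## => #  t=0,i=14
  [2] ...#. => .  t=1,i=5
  [1] ....# => #  t=1,i=4
  [0] ..... => .  t=3,i=11
  bits 01011100100100000110100101101010 = 1552968042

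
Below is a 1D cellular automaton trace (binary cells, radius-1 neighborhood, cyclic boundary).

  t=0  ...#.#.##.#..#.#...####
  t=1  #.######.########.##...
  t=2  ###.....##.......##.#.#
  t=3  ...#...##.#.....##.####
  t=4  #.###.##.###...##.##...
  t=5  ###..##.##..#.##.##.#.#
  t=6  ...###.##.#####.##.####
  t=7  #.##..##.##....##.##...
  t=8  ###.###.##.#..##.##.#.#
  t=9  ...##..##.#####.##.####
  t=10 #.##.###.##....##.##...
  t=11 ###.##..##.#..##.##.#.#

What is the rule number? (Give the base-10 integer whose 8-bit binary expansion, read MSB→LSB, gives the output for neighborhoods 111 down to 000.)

  ###|.  b7=0 t=0,i=20
  ##.|.  b6=0 t=0,i=8
  #.#|#  b5=1 t=0,i=4
  #..|#  b4=1 t=0,i=0
  .##|#  b3=1 t=0,i=7
  .#.|#  b2=1 t=0,i=3
  ..#|#  b1=1 t=0,i=2
  ...|.  b0=0 t=0,i=1
  bits 00111110 = 62

62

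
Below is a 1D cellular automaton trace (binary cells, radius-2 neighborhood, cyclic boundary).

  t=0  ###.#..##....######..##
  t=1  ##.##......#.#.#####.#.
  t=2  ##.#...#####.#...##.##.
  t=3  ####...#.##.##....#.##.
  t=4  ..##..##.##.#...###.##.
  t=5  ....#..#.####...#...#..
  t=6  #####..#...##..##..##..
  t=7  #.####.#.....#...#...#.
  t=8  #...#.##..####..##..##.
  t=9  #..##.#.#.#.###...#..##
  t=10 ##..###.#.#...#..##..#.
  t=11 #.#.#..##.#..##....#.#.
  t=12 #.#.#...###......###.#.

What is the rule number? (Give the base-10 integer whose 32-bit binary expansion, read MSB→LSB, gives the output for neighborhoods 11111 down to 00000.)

3597672631

  ##### -> #   bit 31 = 1  t=0,i=0
  ####. -> #   bit 30 = 1  t=0,i=1
  ###.# -> .   bit 29 = 0  t=0,i=2
  ###.. -> #   bit 28 = 1  t=0,i=18
  ##.## -> .   bit 27 = 0  t=1,i=2
  ##.#. -> #   bit 26 = 1  t=0,i=3
  ##..# -> #   bit 25 = 1  t=0,i=19
  ##... -> .   bit 24 = 0  t=0,i=9
  #.### -> .   bit 23 = 0  t=1,i=15
  #.##. -> #   bit 22 = 1  t=1,i=0
  #.#.# -> #   bit 21 = 1  t=1,i=13
  #.#.. -> #   bit 20 = 1  t=0,i=4
  #..## -> .   bit 19 = 0  t=0,i=6
  #..#. -> .   bit 18 = 0  t=5,i=6
  #...# -> .   bit 17 = 0  t=2,i=5
  #.... -> .   bit 16 = 0  t=0,i=10
  .#### -> .   bit 15 = 0  t=0,i=14
  .###. -> .   bit 14 = 0  t=4,i=17
  .##.# -> #   bit 13 = 1  t=1,i=1
  .##.. -> .   bit 12 = 0  t=0,i=8
  .#.## -> .   bit 11 = 0  t=1,i=14
  .#.#. -> .   bit 10 = 0  t=1,i=12
  .#..# -> .   bit 9 = 0  t=0,i=5
  .#... -> .   bit 8 = 0  t=2,i=4
  ..### -> #   bit 7 = 1  t=0,i=13
  ..##. -> .   bit 6 = 0  t=0,i=7
  ..#.# -> #   bit 5 = 1  t=1,i=11
  ..#.. -> #   bit 4 = 1  t=5,i=4
  ...## -> .   bit 3 = 0  t=0,i=12
  ...#. -> #   bit 2 = 1  t=1,i=10
  ....# -> #   bit 1 = 1  t=0,i=11
  ..... -> #   bit 0 = 1  t=1,i=7
  bits 11010110011100000010000010110111 = 3597672631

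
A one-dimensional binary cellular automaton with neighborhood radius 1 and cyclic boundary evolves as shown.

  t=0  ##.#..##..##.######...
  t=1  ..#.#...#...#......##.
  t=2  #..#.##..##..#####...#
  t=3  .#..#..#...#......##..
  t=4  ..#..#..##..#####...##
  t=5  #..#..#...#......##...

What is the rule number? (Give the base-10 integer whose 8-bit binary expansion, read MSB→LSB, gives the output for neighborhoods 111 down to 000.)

  ### -> .   bit 7 = 0  t=0,i=14
  ##. -> .   bit 6 = 0  t=0,i=1
  #.# -> #   bit 5 = 1  t=0,i=2
  #.. -> #   bit 4 = 1  t=0,i=4
  .## -> .   bit 3 = 0  t=0,i=0
  .#. -> .   bit 2 = 0  t=0,i=3
  ..# -> .   bit 1 = 0  t=0,i=5
  ... -> #   bit 0 = 1  t=0,i=20
  bits 00110001 = 49

49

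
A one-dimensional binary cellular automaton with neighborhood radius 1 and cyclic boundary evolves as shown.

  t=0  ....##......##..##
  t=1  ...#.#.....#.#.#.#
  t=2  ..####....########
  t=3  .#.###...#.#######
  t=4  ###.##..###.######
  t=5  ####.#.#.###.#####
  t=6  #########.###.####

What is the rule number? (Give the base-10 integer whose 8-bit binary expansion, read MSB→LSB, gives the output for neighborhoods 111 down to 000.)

  nb ###: next=#  (t=2,i=3, bit7=1)
  nb ##.: next=#  (t=0,i=5, bit6=1)
  nb #.#: next=#  (t=1,i=4, bit5=1)
  nb #..: next=.  (t=0,i=0, bit4=0)
  nb .##: next=.  (t=0,i=4, bit3=0)
  nb .#.: next=#  (t=1,i=3, bit2=1)
  nb ..#: next=#  (t=0,i=3, bit1=1)
  nb ...: next=.  (t=0,i=1, bit0=0)
  bits 11100110 = 230

230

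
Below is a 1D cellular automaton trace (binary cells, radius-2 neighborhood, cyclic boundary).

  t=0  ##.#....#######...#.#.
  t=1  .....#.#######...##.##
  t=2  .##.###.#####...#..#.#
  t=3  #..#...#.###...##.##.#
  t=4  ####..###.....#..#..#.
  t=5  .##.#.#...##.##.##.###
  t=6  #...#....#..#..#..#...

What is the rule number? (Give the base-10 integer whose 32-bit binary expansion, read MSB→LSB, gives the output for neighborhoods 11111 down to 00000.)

3391461565

  nb #####: next=#  (t=0,i=10, bit31=1)
  nb ####.: next=#  (t=0,i=13, bit30=1)
  nb ###.#: next=.  (t=2,i=6, bit29=0)
  nb ###..: next=.  (t=0,i=14, bit28=0)
  nb ##.##: next=#  (t=1,i=19, bit27=1)
  nb ##.#.: next=.  (t=0,i=2, bit26=0)
  nb ##..#: next=#  (t=3,i=1, bit25=1)
  nb ##...: next=.  (t=0,i=15, bit24=0)
  nb #.###: next=.  (t=1,i=7, bit23=0)
  nb #.##.: next=.  (t=0,i=0, bit22=0)
  nb #.#.#: next=#  (t=0,i=20, bit21=1)
  nb #.#..: next=.  (t=0,i=3, bit20=0)
  nb #..##: next=.  (t=4,i=5, bit19=0)
  nb #..#.: next=#  (t=2,i=18, bit18=1)
  nb #...#: next=.  (t=0,i=16, bit17=0)
  nb #....: next=#  (t=0,i=5, bit16=1)
  nb .####: next=#  (t=0,i=9, bit15=1)
  nb .###.: next=.  (t=2,i=5, bit14=0)
  nb .##.#: next=.  (t=0,i=1, bit13=0)
  nb .##..: next=#  (t=1,i=21, bit12=1)
  nb .#.##: next=#  (t=0,i=21, bit11=1)
  nb .#.#.: next=.  (t=0,i=19, bit10=0)
  nb .#..#: next=.  (t=2,i=17, bit9=0)
  nb .#...: next=.  (t=0,i=4, bit8=0)
  nb ..###: next=#  (t=0,i=8, bit7=1)
  nb ..##.: next=.  (t=1,i=17, bit6=0)
  nb ..#.#: next=#  (t=0,i=18, bit5=1)
  nb ..#..: next=#  (t=2,i=16, bit4=1)
  nb ...##: next=#  (t=0,i=7, bit3=1)
  nb ...#.: next=#  (t=0,i=17, bit2=1)
  nb ....#: next=.  (t=0,i=6, bit1=0)
  nb .....: next=#  (t=1,i=2, bit0=1)
  bits 11001010001001011001100010111101 = 3391461565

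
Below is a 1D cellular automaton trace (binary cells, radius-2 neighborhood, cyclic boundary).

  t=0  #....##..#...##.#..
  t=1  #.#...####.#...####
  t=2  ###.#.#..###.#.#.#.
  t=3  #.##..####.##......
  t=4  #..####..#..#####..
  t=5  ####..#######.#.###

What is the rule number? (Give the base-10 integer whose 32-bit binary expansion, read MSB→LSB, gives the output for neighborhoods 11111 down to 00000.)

3080655537

  nb #####: next=#  (t=1,i=17, bit31=1)
  nb ####.: next=.  (t=1,i=8, bit30=0)
  nb ###.#: next=#  (t=1,i=0, bit29=1)
  nb ###..: next=#  (t=4,i=6, bit28=1)
  nb ##.##: next=.  (t=3,i=10, bit27=0)
  nb ##.#.: next=#  (t=0,i=15, bit26=1)
  nb ##..#: next=#  (t=0,i=7, bit25=1)
  nb ##...: next=#  (t=3,i=13, bit24=1)
  nb #.###: next=#  (t=2,i=0, bit23=1)
  nb #.##.: next=.  (t=3,i=2, bit22=0)
  nb #.#.#: next=.  (t=2,i=4, bit21=0)
  nb #.#..: next=#  (t=0,i=16, bit20=1)
  nb #..##: next=#  (t=2,i=8, bit19=1)
  nb #..#.: next=#  (t=0,i=8, bit18=1)
  nb #...#: next=#  (t=0,i=11, bit17=1)
  nb #....: next=#  (t=0,i=2, bit16=1)
  nb .####: next=.  (t=1,i=7, bit15=0)
  nb .###.: next=.  (t=2,i=1, bit14=0)
  nb .##.#: next=.  (t=0,i=14, bit13=0)
  nb .##..: next=#  (t=0,i=6, bit12=1)
  nb .#.##: next=.  (t=2,i=18, bit11=0)
  nb .#.#.: next=.  (t=2,i=5, bit10=0)
  nb .#..#: next=#  (t=0,i=17, bit9=1)
  nb .#...: next=.  (t=0,i=1, bit8=0)
  nb ..###: next=#  (t=1,i=6, bit7=1)
  nb ..##.: next=.  (t=0,i=5, bit6=0)
  nb ..#.#: next=#  (t=3,i=0, bit5=1)
  nb ..#..: next=#  (t=0,i=0, bit4=1)
  nb ...##: next=.  (t=0,i=4, bit3=0)
  nb ...#.: next=.  (t=3,i=18, bit2=0)
  nb ....#: next=.  (t=0,i=3, bit1=0)
  nb .....: next=#  (t=3,i=15, bit0=1)
  bits 10110111100111110001001010110001 = 3080655537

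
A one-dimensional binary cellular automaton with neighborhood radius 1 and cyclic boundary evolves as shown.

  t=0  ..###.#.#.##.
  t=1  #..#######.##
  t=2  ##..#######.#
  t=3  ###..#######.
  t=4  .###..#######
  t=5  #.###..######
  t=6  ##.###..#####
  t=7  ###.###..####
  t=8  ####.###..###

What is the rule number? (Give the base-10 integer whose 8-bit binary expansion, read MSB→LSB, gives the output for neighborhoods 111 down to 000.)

245

  [7] ### => #  t=0,i=3
  [6] ##. => #  t=0,i=4
  [5] #.# => #  t=0,i=5
  [4] #.. => #  t=0,i=12
  [3] .## => .  t=0,i=2
  [2] .#. => #  t=0,i=6
  [1] ..# => .  t=0,i=1
  [0] ... => #  t=0,i=0
  bits 11110101 = 245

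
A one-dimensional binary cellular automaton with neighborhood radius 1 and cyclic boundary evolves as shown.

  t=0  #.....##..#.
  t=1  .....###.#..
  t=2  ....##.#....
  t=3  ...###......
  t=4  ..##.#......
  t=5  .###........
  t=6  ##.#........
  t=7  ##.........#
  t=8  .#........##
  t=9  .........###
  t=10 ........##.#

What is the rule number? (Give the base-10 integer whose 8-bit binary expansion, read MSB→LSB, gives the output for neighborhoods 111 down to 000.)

74

  nb ###: next=.  (t=1,i=6, bit7=0)
  nb ##.: next=#  (t=0,i=7, bit6=1)
  nb #.#: next=.  (t=0,i=11, bit5=0)
  nb #..: next=.  (t=0,i=1, bit4=0)
  nb .##: next=#  (t=0,i=6, bit3=1)
  nb .#.: next=.  (t=0,i=0, bit2=0)
  nb ..#: next=#  (t=0,i=5, bit1=1)
  nb ...: next=.  (t=0,i=2, bit0=0)
  bits 01001010 = 74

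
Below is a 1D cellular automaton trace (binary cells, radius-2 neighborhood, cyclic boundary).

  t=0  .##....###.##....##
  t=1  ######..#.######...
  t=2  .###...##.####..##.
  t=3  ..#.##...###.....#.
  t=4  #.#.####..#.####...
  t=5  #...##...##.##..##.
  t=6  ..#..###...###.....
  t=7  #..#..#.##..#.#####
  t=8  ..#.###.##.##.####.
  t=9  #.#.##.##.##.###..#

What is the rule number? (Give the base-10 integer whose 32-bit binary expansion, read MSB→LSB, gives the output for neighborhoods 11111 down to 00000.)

  ##### -> #   bit 31 = 1  t=1,i=2
  ####. -> .   bit 30 = 0  t=1,i=4
  ###.# -> .   bit 29 = 0  t=0,i=9
  ###.. -> .   bit 28 = 0  t=1,i=5
  ##.## -> #   bit 27 = 1  t=0,i=0
  ##.#. -> .   bit 26 = 0  t=5,i=18
  ##..# -> .   bit 25 = 0  t=1,i=6
  ##... -> #   bit 24 = 1  t=0,i=3
  #.### -> #   bit 23 = 1  t=1,i=10
  #.##. -> #   bit 22 = 1  t=0,i=1
  #.#.# -> .   bit 21 = 0  t=4,i=2
  #.#.. -> .   bit 20 = 0  t=5,i=0
  #..## -> .   bit 19 = 0  t=2,i=0
  #..#. -> #   bit 18 = 1  t=1,i=7
  #...# -> #   bit 17 = 1  t=1,i=17
  #.... -> #   bit 16 = 1  t=0,i=4
  .#### -> #   bit 15 = 1  t=1,i=1
  .###. -> #   bit 14 = 1  t=0,i=8
  .##.# -> .   bit 13 = 0  t=0,i=18
  .##.. -> #   bit 12 = 1  t=0,i=2
  .#.## -> .   bit 11 = 0  t=1,i=9
  .#.#. -> .   bit 10 = 0  t=4,i=1
  .#..# -> #   bit 9 = 1  t=6,i=3
  .#... -> .   bit 8 = 0  t=3,i=18
  ..### -> .   bit 7 = 0  t=0,i=7
  ..##. -> .   bit 6 = 0  t=0,i=17
  ..#.# -> #   bit 5 = 1  t=1,i=8
  ..#.. -> .   bit 4 = 0  t=3,i=17
  ...## -> .   bit 3 = 0  t=0,i=6
  ...#. -> .   bit 2 = 0  t=3,i=1
  ....# -> #   bit 1 = 1  t=0,i=5
  ..... -> #   bit 0 = 1  t=3,i=14
  bits 10001001110001111101001000100011 = 2311574051

2311574051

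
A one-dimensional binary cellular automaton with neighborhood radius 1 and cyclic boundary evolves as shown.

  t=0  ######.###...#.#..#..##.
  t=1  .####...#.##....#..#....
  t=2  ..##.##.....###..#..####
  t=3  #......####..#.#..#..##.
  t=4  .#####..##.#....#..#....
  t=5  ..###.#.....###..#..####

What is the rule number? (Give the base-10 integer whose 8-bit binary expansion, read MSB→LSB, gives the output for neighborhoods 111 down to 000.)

  nb ###: next=#  (t=0,i=1, bit7=1)
  nb ##.: next=.  (t=0,i=5, bit6=0)
  nb #.#: next=.  (t=0,i=6, bit5=0)
  nb #..: next=#  (t=0,i=10, bit4=1)
  nb .##: next=.  (t=0,i=0, bit3=0)
  nb .#.: next=.  (t=0,i=13, bit2=0)
  nb ..#: next=.  (t=0,i=12, bit1=0)
  nb ...: next=#  (t=0,i=11, bit0=1)
  bits 10010001 = 145

145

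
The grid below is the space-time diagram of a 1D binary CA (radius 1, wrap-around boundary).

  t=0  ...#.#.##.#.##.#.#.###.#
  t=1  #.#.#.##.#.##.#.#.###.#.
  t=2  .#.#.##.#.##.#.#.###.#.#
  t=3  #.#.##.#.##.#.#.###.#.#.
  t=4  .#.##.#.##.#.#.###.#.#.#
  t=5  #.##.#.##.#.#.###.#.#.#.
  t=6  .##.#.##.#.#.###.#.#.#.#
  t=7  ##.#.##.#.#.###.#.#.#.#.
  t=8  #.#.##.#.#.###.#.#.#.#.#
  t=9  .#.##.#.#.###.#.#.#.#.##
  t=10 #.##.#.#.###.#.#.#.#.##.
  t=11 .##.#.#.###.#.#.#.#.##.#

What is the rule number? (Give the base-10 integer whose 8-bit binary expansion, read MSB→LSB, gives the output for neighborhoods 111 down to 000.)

  nb ###: next=#  (t=0,i=20, bit7=1)
  nb ##.: next=.  (t=0,i=8, bit6=0)
  nb #.#: next=#  (t=0,i=4, bit5=1)
  nb #..: next=#  (t=0,i=0, bit4=1)
  nb .##: next=#  (t=0,i=7, bit3=1)
  nb .#.: next=.  (t=0,i=3, bit2=0)
  nb ..#: next=#  (t=0,i=2, bit1=1)
  nb ...: next=.  (t=0,i=1, bit0=0)
  bits 10111010 = 186

186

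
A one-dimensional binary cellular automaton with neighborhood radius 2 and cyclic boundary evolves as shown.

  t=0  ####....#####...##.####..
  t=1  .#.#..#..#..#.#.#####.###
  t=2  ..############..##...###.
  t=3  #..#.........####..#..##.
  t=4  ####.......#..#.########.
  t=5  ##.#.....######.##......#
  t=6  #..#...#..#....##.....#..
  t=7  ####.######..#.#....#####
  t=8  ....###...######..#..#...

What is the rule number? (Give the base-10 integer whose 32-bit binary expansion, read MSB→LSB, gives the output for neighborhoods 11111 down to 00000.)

  ##### -> .   bit 31 = 0  t=0,i=10
  ####. -> .   bit 30 = 0  t=0,i=2
  ###.# -> .   bit 29 = 0  t=1,i=20
  ###.. -> #   bit 28 = 1  t=0,i=3
  ##.## -> #   bit 27 = 1  t=0,i=18
  ##.#. -> .   bit 26 = 0  t=1,i=0
  ##..# -> #   bit 25 = 1  t=0,i=23
  ##... -> .   bit 24 = 0  t=0,i=4
  #.### -> #   bit 23 = 1  t=0,i=19
  #.##. -> #   bit 22 = 1  t=5,i=16
  #.#.# -> .   bit 21 = 0  t=1,i=1
  #.#.. -> #   bit 20 = 1  t=1,i=3
  #..## -> #   bit 19 = 1  t=0,i=24
  #..#. -> #   bit 18 = 1  t=1,i=5
  #...# -> #   bit 17 = 1  t=0,i=14
  #.... -> .   bit 16 = 0  t=0,i=5
  .#### -> #   bit 15 = 1  t=0,i=1
  .###. -> #   bit 14 = 1  t=1,i=23
  .##.# -> #   bit 13 = 1  t=0,i=17
  .##.. -> .   bit 12 = 0  t=2,i=17
  .#.## -> .   bit 11 = 0  t=1,i=15
  .#.#. -> #   bit 10 = 1  t=1,i=2
  .#..# -> #   bit 9 = 1  t=1,i=4
  .#... -> .   bit 8 = 0  t=3,i=4
  ..### -> .   bit 7 = 0  t=0,i=0
  ..##. -> #   bit 6 = 1  t=0,i=16
  ..#.# -> #   bit 5 = 1  t=1,i=12
  ..#.. -> #   bit 4 = 1  t=1,i=6
  ...## -> .   bit 3 = 0  t=0,i=7
  ...#. -> #   bit 2 = 1  t=4,i=10
  ....# -> #   bit 1 = 1  t=0,i=6
  ..... -> .   bit 0 = 0  t=3,i=6
  bits 00011010110111101110011001110110 = 450815606

450815606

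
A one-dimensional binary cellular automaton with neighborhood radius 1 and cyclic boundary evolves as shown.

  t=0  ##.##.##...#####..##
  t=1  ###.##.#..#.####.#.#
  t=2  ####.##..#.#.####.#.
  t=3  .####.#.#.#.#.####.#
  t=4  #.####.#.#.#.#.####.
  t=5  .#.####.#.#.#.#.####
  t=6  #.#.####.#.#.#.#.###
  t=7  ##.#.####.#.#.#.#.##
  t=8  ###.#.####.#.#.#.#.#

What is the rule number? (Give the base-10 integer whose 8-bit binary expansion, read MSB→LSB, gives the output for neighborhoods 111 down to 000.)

  ### -> #   bit 7 = 1  t=0,i=0
  ##. -> #   bit 6 = 1  t=0,i=1
  #.# -> #   bit 5 = 1  t=0,i=2
  #.. -> .   bit 4 = 0  t=0,i=8
  .## -> .   bit 3 = 0  t=0,i=3
  .#. -> .   bit 2 = 0  t=1,i=7
  ..# -> #   bit 1 = 1  t=0,i=10
  ... -> .   bit 0 = 0  t=0,i=9
  bits 11100010 = 226

226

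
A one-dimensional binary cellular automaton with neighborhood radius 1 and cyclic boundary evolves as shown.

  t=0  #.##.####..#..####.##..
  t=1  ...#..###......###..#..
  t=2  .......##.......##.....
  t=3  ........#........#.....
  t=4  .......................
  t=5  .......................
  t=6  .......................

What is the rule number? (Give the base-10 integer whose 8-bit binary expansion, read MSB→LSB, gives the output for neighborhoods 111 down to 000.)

  [7] ### => #  t=0,i=6
  [6] ##. => #  t=0,i=3
  [5] #.# => .  t=0,i=1
  [4] #.. => .  t=0,i=9
  [3] .## => .  t=0,i=2
  [2] .#. => .  t=0,i=0
  [1] ..# => .  t=0,i=10
  [0] ... => .  t=1,i=0
  bits 11000000 = 192

192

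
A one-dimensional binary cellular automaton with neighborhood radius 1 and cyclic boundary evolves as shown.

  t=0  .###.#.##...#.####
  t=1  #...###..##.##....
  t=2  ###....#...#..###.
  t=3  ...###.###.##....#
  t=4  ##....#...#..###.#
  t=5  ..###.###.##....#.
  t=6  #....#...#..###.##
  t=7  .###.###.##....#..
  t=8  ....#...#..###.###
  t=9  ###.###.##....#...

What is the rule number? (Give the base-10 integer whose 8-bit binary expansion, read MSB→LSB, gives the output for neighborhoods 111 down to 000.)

53

  [7] ### => .  t=0,i=2
  [6] ##. => .  t=0,i=3
  [5] #.# => #  t=0,i=0
  [4] #.. => #  t=0,i=9
  [3] .## => .  t=0,i=1
  [2] .#. => #  t=0,i=5
  [1] ..# => .  t=0,i=11
  [0] ... => #  t=0,i=10
  bits 00110101 = 53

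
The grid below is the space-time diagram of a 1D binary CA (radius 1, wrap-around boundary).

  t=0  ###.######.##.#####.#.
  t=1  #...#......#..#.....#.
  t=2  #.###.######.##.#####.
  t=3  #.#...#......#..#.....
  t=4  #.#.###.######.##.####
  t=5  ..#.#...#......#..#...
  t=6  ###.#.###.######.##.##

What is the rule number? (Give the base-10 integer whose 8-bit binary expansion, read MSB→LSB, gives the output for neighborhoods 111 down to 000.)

15

  nb ###: next=.  (t=0,i=1, bit7=0)
  nb ##.: next=.  (t=0,i=2, bit6=0)
  nb #.#: next=.  (t=0,i=3, bit5=0)
  nb #..: next=.  (t=1,i=1, bit4=0)
  nb .##: next=#  (t=0,i=0, bit3=1)
  nb .#.: next=#  (t=0,i=20, bit2=1)
  nb ..#: next=#  (t=1,i=3, bit1=1)
  nb ...: next=#  (t=1,i=2, bit0=1)
  bits 00001111 = 15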